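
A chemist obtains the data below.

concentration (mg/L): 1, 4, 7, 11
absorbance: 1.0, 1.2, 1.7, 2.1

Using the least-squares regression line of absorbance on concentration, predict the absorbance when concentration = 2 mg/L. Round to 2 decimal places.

1.07

n = 4, Σx = 23, Σy = 6, Σxy = 40.8, Σx² = 187
Sxx = Σx² − (Σx)²/n = 187 − 132.25 = 54.75
Sxy = Σxy − (Σx)(Σy)/n = 40.8 − 34.5 = 6.3
b = Sxy/Sxx = 6.3/54.75 = 0.115068
a = ȳ − b·x̄ = 1.5 − 0.115068·5.75 = 0.838356
ŷ(2) = a + b·2 = 0.838356 + 0.115068·2 = 1.068493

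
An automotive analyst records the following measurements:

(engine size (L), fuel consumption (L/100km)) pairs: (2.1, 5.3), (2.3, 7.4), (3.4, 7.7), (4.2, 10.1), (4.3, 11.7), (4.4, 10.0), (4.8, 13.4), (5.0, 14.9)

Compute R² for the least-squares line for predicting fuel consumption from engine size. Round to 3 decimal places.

0.855

n = 8, Σx = 30.5, Σy = 80.5, Σxy = 329.88, Σx² = 124.79, Σy² = 882.61
Sxx = Σx² − (Σx)²/n = 124.79 − 116.28125 = 8.50875
Sxy = Σxy − (Σx)(Σy)/n = 329.88 − 306.90625 = 22.97375
Syy = Σy² − (Σy)²/n = 882.61 − 810.03125 = 72.57875
R² = Sxy²/(Sxx·Syy) = (22.97375)²/(8.50875·72.57875) = 0.854650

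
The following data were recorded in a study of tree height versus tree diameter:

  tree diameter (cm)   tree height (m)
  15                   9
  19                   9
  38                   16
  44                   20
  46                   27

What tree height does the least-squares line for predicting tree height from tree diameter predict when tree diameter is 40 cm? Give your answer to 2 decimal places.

n = 5, Σx = 162, Σy = 81, Σxy = 3036, Σx² = 6082
Sxx = Σx² − (Σx)²/n = 6082 − 5248.8 = 833.2
Sxy = Σxy − (Σx)(Σy)/n = 3036 − 2624.4 = 411.6
b = Sxy/Sxx = 411.6/833.2 = 0.493999
a = ȳ − b·x̄ = 16.2 − 0.493999·32.4 = 0.194431
ŷ(40) = a + b·40 = 0.194431 + 0.493999·40 = 19.954393

19.95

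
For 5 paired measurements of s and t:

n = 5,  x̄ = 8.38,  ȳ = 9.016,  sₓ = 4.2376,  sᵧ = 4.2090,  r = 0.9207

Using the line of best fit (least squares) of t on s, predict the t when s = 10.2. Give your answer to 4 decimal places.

b = r · sᵧ/sₓ = 0.9207 · 4.209/4.2376 = 0.914486
a = ȳ − b·x̄ = 9.016 − 0.914486·8.38 = 1.352606
ŷ(10.2) = a + b·10.2 = 1.352606 + 0.914486·10.2 = 10.680365

10.6804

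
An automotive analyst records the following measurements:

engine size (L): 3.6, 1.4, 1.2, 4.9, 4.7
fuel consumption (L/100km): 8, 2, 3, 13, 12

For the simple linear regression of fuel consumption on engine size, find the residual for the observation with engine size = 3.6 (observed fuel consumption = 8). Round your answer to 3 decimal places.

-0.837

n = 5, Σx = 15.8, Σy = 38, Σxy = 155.3, Σx² = 62.46
Sxx = Σx² − (Σx)²/n = 62.46 − 49.928 = 12.532
Sxy = Σxy − (Σx)(Σy)/n = 155.3 − 120.08 = 35.22
b = Sxy/Sxx = 35.22/12.532 = 2.810405
a = ȳ − b·x̄ = 7.6 − 2.810405·3.16 = -1.280881
ŷ(3.6) = -1.280881 + 2.810405·3.6 = 8.836578
residual = y − ŷ = 8 − 8.836578 = -0.836578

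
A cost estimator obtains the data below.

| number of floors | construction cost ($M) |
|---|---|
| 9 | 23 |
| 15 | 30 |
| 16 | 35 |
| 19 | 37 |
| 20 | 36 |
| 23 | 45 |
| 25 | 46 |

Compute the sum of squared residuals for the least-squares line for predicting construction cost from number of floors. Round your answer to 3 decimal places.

17.700

n = 7, Σx = 127, Σy = 252, Σxy = 4825, Σx² = 2477, Σy² = 9460
Sxx = Σx² − (Σx)²/n = 2477 − 2304.142857 = 172.857143
Sxy = Σxy − (Σx)(Σy)/n = 4825 − 4572 = 253
Syy = Σy² − (Σy)²/n = 9460 − 9072 = 388
b = Sxy/Sxx = 253/172.857143 = 1.463636
SSE = Syy − b·Sxy = 388 − 1.463636·253 = 17.7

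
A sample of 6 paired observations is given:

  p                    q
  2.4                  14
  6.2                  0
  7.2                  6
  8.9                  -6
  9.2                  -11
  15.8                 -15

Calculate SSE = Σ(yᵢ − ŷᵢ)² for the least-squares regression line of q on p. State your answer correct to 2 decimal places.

n = 6, Σx = 49.7, Σy = -12, Σxy = -314.8, Σx² = 509.53, Σy² = 614
Sxx = Σx² − (Σx)²/n = 509.53 − 411.681667 = 97.848333
Sxy = Σxy − (Σx)(Σy)/n = -314.8 − (-99.4) = -215.4
Syy = Σy² − (Σy)²/n = 614 − 24 = 590
b = Sxy/Sxx = -215.4/97.848333 = -2.201366
SSE = Syy − b·Sxy = 590 − (-2.201366)·(-215.4) = 115.825751

115.83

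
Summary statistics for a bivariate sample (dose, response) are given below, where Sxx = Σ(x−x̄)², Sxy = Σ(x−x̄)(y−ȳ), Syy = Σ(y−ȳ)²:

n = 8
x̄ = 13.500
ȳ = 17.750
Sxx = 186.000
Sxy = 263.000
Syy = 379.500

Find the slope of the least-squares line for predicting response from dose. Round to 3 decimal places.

1.414

b = Sxy/Sxx = 263/186 = 1.413978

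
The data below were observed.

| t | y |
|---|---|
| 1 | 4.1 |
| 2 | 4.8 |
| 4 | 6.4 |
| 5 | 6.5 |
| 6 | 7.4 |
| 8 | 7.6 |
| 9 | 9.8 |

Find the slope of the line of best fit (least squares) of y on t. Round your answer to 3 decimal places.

n = 7, Σx = 35, Σy = 46.6, Σxy = 265.2, Σx² = 227
Sxx = Σx² − (Σx)²/n = 227 − 175 = 52
Sxy = Σxy − (Σx)(Σy)/n = 265.2 − 233 = 32.2
b = Sxy/Sxx = 32.2/52 = 0.619231

0.619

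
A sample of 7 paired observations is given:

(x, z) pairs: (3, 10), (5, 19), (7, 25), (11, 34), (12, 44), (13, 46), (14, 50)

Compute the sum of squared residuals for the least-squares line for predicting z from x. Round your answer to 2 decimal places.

n = 7, Σx = 65, Σy = 228, Σxy = 2500, Σx² = 713, Σy² = 8794
Sxx = Σx² − (Σx)²/n = 713 − 603.571429 = 109.428571
Sxy = Σxy − (Σx)(Σy)/n = 2500 − 2117.142857 = 382.857143
Syy = Σy² − (Σy)²/n = 8794 − 7426.285714 = 1367.714286
b = Sxy/Sxx = 382.857143/109.428571 = 3.498695
SSE = Syy − b·Sxy = 1367.714286 − 3.498695·382.857143 = 28.214099

28.21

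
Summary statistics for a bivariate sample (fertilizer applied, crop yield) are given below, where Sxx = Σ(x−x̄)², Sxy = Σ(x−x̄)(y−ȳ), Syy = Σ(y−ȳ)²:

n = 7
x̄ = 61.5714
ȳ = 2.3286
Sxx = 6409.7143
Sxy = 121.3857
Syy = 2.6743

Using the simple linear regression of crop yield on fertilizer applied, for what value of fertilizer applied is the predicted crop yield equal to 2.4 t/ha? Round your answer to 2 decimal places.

b = Sxy/Sxx = 121.3857/6409.7143 = 0.018938
a = ȳ − b·x̄ = 2.3286 − 0.018938·61.5714 = 1.162575
Set a + b·x = 2.4: x = (2.4 − 1.162575) / 0.018938 = 65.341643

65.34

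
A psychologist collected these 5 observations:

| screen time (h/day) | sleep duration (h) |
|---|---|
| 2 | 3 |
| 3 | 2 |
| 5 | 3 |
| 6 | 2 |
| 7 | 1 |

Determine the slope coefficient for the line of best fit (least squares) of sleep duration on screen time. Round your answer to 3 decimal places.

n = 5, Σx = 23, Σy = 11, Σxy = 46, Σx² = 123
Sxx = Σx² − (Σx)²/n = 123 − 105.8 = 17.2
Sxy = Σxy − (Σx)(Σy)/n = 46 − 50.6 = -4.6
b = Sxy/Sxx = -4.6/17.2 = -0.267442

-0.267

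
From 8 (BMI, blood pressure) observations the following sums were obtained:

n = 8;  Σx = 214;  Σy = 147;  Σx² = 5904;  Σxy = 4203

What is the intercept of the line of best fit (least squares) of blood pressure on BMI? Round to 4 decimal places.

Sxx = Σx² − (Σx)²/n = 5904 − 5724.5 = 179.5
Sxy = Σxy − (Σx)(Σy)/n = 4203 − 3932.25 = 270.75
b = Sxy/Sxx = 270.75/179.5 = 1.508357
a = ȳ − b·x̄ = 18.375 − 1.508357·26.75 = -21.973538

-21.9735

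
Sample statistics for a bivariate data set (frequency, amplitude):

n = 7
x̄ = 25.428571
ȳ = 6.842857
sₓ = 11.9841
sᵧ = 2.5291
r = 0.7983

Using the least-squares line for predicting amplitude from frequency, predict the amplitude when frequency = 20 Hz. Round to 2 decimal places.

5.93

b = r · sᵧ/sₓ = 0.7983 · 2.5291/11.9841 = 0.168472
a = ȳ − b·x̄ = 6.842857 − 0.168472·25.428571 = 2.558865
ŷ(20) = a + b·20 = 2.558865 + 0.168472·20 = 5.928297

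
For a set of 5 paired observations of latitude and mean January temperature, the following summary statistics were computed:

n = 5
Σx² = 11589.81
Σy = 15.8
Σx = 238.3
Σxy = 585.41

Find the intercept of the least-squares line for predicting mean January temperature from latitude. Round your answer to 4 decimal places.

Sxx = Σx² − (Σx)²/n = 11589.81 − 11357.378 = 232.432
Sxy = Σxy − (Σx)(Σy)/n = 585.41 − 753.028 = -167.618
b = Sxy/Sxx = -167.618/232.432 = -0.721149
a = ȳ − b·x̄ = 3.16 − (-0.721149)·47.66 = 37.529940

37.5299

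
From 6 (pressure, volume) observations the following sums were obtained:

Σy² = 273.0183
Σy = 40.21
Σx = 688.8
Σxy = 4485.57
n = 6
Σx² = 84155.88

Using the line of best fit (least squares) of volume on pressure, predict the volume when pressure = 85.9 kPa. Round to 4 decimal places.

7.4441

Sxx = Σx² − (Σx)²/n = 84155.88 − 79074.24 = 5081.64
Sxy = Σxy − (Σx)(Σy)/n = 4485.57 − 4616.108 = -130.538
b = Sxy/Sxx = -130.538/5081.64 = -0.025688
a = ȳ − b·x̄ = 6.701667 − (-0.025688)·114.8 = 9.650668
ŷ(85.9) = a + b·85.9 = 9.650668 + (-0.025688)·85.9 = 7.444055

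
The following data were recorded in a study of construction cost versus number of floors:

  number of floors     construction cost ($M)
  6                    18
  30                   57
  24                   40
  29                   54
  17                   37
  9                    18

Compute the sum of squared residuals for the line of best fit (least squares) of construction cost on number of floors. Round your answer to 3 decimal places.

n = 6, Σx = 115, Σy = 224, Σxy = 5135, Σx² = 2723, Σy² = 9782
Sxx = Σx² − (Σx)²/n = 2723 − 2204.166667 = 518.833333
Sxy = Σxy − (Σx)(Σy)/n = 5135 − 4293.333333 = 841.666667
Syy = Σy² − (Σy)²/n = 9782 − 8362.666667 = 1419.333333
b = Sxy/Sxx = 841.666667/518.833333 = 1.622229
SSE = Syy − b·Sxy = 1419.333333 − 1.622229·841.666667 = 53.956955

53.957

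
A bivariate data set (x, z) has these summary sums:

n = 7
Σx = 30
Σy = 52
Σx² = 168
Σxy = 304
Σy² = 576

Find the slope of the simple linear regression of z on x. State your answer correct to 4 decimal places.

Sxx = Σx² − (Σx)²/n = 168 − 128.571429 = 39.428571
Sxy = Σxy − (Σx)(Σy)/n = 304 − 222.857143 = 81.142857
b = Sxy/Sxx = 81.142857/39.428571 = 2.057971

2.0580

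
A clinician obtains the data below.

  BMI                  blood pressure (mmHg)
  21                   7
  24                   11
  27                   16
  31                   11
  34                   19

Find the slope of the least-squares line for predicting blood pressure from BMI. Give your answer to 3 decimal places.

n = 5, Σx = 137, Σy = 64, Σxy = 1830, Σx² = 3863
Sxx = Σx² − (Σx)²/n = 3863 − 3753.8 = 109.2
Sxy = Σxy − (Σx)(Σy)/n = 1830 − 1753.6 = 76.4
b = Sxy/Sxx = 76.4/109.2 = 0.699634

0.700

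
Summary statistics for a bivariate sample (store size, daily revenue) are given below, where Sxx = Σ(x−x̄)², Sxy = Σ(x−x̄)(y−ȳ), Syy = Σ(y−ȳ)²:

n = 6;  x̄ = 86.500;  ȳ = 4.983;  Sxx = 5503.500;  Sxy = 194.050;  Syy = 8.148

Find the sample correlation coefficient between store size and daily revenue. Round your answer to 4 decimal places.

r = Sxy/√(Sxx·Syy) = 194.05/√(44842.518) = 194.05/211.760520 = 0.916365

0.9164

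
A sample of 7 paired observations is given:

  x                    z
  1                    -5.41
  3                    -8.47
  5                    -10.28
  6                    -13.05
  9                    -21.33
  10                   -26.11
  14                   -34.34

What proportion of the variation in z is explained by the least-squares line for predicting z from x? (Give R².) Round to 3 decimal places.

0.973

n = 7, Σx = 48, Σy = -118.99, Σxy = -1094.35, Σx² = 448, Σy² = 2692.9265
Sxx = Σx² − (Σx)²/n = 448 − 329.142857 = 118.857143
Sxy = Σxy − (Σx)(Σy)/n = -1094.35 − (-815.931429) = -278.418571
Syy = Σy² − (Σy)²/n = 2692.9265 − 2022.660014 = 670.266486
R² = Sxy²/(Sxx·Syy) = (-278.418571)²/(118.857143·670.266486) = 0.973024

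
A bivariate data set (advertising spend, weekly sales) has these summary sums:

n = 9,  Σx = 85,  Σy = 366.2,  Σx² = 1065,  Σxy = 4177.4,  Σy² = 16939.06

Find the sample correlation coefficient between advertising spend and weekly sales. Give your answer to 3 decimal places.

0.983

Sxx = Σx² − (Σx)²/n = 1065 − 802.777778 = 262.222222
Sxy = Σxy − (Σx)(Σy)/n = 4177.4 − 3458.555556 = 718.844444
Syy = Σy² − (Σy)²/n = 16939.06 − 14900.271111 = 2038.788889
r = Sxy/√(Sxx·Syy) = 718.844444/√(534615.753086) = 718.844444/731.174229 = 0.983137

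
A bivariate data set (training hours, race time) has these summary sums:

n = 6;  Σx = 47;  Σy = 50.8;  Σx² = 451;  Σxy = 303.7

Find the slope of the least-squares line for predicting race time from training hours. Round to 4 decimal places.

-1.1376

Sxx = Σx² − (Σx)²/n = 451 − 368.166667 = 82.833333
Sxy = Σxy − (Σx)(Σy)/n = 303.7 − 397.933333 = -94.233333
b = Sxy/Sxx = -94.233333/82.833333 = -1.137626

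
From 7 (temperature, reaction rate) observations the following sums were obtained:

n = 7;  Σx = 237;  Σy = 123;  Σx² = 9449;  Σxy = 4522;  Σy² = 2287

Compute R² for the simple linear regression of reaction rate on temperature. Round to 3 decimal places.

0.714

Sxx = Σx² − (Σx)²/n = 9449 − 8024.142857 = 1424.857143
Sxy = Σxy − (Σx)(Σy)/n = 4522 − 4164.428571 = 357.571429
Syy = Σy² − (Σy)²/n = 2287 − 2161.285714 = 125.714286
R² = Sxy²/(Sxx·Syy) = (357.571429)²/(1424.857143·125.714286) = 0.713789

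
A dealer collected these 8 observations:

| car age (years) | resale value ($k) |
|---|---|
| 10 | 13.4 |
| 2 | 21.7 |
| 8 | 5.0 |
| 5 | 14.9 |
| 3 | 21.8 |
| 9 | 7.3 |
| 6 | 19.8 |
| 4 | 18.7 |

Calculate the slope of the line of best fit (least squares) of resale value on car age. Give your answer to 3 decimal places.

-1.761

n = 8, Σx = 47, Σy = 122.6, Σxy = 616.6, Σx² = 335
Sxx = Σx² − (Σx)²/n = 335 − 276.125 = 58.875
Sxy = Σxy − (Σx)(Σy)/n = 616.6 − 720.275 = -103.675
b = Sxy/Sxx = -103.675/58.875 = -1.760934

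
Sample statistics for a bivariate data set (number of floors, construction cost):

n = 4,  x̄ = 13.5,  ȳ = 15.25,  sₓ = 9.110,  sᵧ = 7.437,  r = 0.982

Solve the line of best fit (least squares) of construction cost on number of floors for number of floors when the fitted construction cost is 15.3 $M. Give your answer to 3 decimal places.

13.562

b = r · sᵧ/sₓ = 0.982 · 7.437/9.11 = 0.801661
a = ȳ − b·x̄ = 15.25 − 0.801661·13.5 = 4.427573
Set a + b·x = 15.3: x = (15.3 − 4.427573) / 0.801661 = 13.562370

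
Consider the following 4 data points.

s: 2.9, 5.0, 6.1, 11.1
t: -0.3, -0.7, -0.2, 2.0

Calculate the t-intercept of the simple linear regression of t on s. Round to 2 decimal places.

n = 4, Σx = 25.1, Σy = 0.8, Σxy = 16.61, Σx² = 193.83
Sxx = Σx² − (Σx)²/n = 193.83 − 157.5025 = 36.3275
Sxy = Σxy − (Σx)(Σy)/n = 16.61 − 5.02 = 11.59
b = Sxy/Sxx = 11.59/36.3275 = 0.319042
a = ȳ − b·x̄ = 0.2 − 0.319042·6.275 = -1.801989

-1.80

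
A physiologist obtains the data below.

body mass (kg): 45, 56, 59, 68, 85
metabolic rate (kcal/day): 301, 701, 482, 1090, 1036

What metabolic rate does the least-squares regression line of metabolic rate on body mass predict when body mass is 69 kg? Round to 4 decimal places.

n = 5, Σx = 313, Σy = 3610, Σxy = 243419, Σx² = 20491
Sxx = Σx² − (Σx)²/n = 20491 − 19593.8 = 897.2
Sxy = Σxy − (Σx)(Σy)/n = 243419 − 225986 = 17433
b = Sxy/Sxx = 17433/897.2 = 19.430450
a = ȳ − b·x̄ = 722 − 19.430450·62.6 = -494.346188
ŷ(69) = a + b·69 = -494.346188 + 19.430450·69 = 846.354882

846.3549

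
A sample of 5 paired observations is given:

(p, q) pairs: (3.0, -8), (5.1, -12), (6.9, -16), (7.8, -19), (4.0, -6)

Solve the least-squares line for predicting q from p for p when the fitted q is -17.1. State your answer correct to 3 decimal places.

7.257

n = 5, Σx = 26.8, Σy = -61, Σxy = -367.8, Σx² = 159.46
Sxx = Σx² − (Σx)²/n = 159.46 − 143.648 = 15.812
Sxy = Σxy − (Σx)(Σy)/n = -367.8 − (-326.96) = -40.84
b = Sxy/Sxx = -40.84/15.812 = -2.582848
a = ȳ − b·x̄ = -12.2 − (-2.582848)·5.36 = 1.644068
Set a + b·x = -17.1: x = (-17.1 − 1.644068) / (-2.582848) = 7.257130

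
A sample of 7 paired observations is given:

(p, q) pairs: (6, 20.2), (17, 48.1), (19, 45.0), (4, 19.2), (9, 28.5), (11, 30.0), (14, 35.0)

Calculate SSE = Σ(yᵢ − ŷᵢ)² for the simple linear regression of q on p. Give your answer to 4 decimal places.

41.1839

n = 7, Σx = 80, Σy = 226, Σxy = 2947.2, Σx² = 1100, Σy² = 8052.54
Sxx = Σx² − (Σx)²/n = 1100 − 914.285714 = 185.714286
Sxy = Σxy − (Σx)(Σy)/n = 2947.2 − 2582.857143 = 364.342857
Syy = Σy² − (Σy)²/n = 8052.54 − 7296.571429 = 755.968571
b = Sxy/Sxx = 364.342857/185.714286 = 1.961846
SSE = Syy − b·Sxy = 755.968571 − 1.961846·364.342857 = 41.183938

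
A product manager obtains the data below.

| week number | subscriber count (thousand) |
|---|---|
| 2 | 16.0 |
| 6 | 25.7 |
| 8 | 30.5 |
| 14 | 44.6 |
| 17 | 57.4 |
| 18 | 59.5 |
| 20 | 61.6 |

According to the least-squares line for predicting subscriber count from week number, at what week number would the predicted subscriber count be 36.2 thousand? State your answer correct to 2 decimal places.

9.89

n = 7, Σx = 85, Σy = 295.3, Σxy = 4333.4, Σx² = 1313
Sxx = Σx² − (Σx)²/n = 1313 − 1032.142857 = 280.857143
Sxy = Σxy − (Σx)(Σy)/n = 4333.4 − 3585.785714 = 747.614286
b = Sxy/Sxx = 747.614286/280.857143 = 2.661902
a = ȳ − b·x̄ = 42.185714 − 2.661902·12.142857 = 9.862614
Set a + b·x = 36.2: x = (36.2 − 9.862614) / 2.661902 = 9.894197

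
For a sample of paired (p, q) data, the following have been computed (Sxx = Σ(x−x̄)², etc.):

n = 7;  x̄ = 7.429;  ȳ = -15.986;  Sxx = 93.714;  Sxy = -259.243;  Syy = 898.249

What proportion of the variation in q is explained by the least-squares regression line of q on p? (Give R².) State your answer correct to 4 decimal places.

0.7984

R² = Sxy²/(Sxx·Syy) = (-259.243)²/(93.714·898.249) = 0.798386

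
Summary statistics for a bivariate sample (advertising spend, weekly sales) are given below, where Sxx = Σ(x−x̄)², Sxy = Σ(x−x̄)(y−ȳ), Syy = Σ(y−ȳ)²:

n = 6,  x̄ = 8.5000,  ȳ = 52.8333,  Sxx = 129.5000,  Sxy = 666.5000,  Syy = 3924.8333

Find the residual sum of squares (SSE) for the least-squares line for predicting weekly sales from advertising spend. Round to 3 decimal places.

b = Sxy/Sxx = 666.5/129.5 = 5.146718
SSE = Syy − b·Sxy = 3924.8333 − 5.146718·666.5 = 494.545655

494.546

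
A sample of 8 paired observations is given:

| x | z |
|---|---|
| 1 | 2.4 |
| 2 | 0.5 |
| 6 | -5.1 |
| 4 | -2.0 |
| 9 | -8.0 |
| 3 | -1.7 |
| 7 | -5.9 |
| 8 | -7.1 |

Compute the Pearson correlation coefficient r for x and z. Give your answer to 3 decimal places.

-0.991

n = 8, Σx = 40, Σy = -26.9, Σxy = -210.4, Σx² = 260, Σy² = 188.13
Sxx = Σx² − (Σx)²/n = 260 − 200 = 60
Sxy = Σxy − (Σx)(Σy)/n = -210.4 − (-134.5) = -75.9
Syy = Σy² − (Σy)²/n = 188.13 − 90.45125 = 97.67875
r = Sxy/√(Sxx·Syy) = -75.9/√(5860.725) = -75.9/76.555372 = -0.991439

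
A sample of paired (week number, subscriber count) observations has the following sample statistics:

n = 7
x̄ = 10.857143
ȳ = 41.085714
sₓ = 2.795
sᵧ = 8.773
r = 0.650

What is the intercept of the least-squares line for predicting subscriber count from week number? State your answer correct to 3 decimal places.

b = r · sᵧ/sₓ = 0.65 · 8.773/2.795 = 2.040233
a = ȳ − b·x̄ = 41.085714 − 2.040233·10.857143 = 18.934617

18.935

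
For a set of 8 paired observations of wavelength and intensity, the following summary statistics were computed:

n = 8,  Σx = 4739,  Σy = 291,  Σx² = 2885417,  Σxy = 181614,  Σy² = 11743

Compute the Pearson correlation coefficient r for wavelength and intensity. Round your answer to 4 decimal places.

Sxx = Σx² − (Σx)²/n = 2885417 − 2807265.125 = 78151.875
Sxy = Σxy − (Σx)(Σy)/n = 181614 − 172381.125 = 9232.875
Syy = Σy² − (Σy)²/n = 11743 − 10585.125 = 1157.875
r = Sxy/√(Sxx·Syy) = 9232.875/√(90490102.265625) = 9232.875/9512.628568 = 0.970591

0.9706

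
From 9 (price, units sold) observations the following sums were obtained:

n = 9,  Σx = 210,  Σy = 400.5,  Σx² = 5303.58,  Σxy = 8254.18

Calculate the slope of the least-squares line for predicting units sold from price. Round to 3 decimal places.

-2.703

Sxx = Σx² − (Σx)²/n = 5303.58 − 4900 = 403.58
Sxy = Σxy − (Σx)(Σy)/n = 8254.18 − 9345 = -1090.82
b = Sxy/Sxx = -1090.82/403.58 = -2.702859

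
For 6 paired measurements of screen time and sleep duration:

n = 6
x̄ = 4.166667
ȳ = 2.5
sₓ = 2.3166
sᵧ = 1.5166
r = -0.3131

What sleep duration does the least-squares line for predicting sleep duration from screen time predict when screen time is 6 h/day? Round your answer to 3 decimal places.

2.124

b = r · sᵧ/sₓ = -0.3131 · 1.5166/2.3166 = -0.204976
a = ȳ − b·x̄ = 2.5 − (-0.204976)·4.166667 = 3.354067
ŷ(6) = a + b·6 = 3.354067 + (-0.204976)·6 = 2.124211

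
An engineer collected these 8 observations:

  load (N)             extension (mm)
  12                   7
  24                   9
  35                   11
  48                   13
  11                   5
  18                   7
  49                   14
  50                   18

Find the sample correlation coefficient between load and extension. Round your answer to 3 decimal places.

n = 8, Σx = 247, Σy = 84, Σxy = 3076, Σx² = 9595, Σy² = 1014
Sxx = Σx² − (Σx)²/n = 9595 − 7626.125 = 1968.875
Sxy = Σxy − (Σx)(Σy)/n = 3076 − 2593.5 = 482.5
Syy = Σy² − (Σy)²/n = 1014 − 882 = 132
r = Sxy/√(Sxx·Syy) = 482.5/√(259891.5) = 482.5/509.795547 = 0.946458

0.946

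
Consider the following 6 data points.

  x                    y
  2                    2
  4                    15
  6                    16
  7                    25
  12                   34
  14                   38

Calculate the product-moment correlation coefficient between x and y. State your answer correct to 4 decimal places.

n = 6, Σx = 45, Σy = 130, Σxy = 1275, Σx² = 445, Σy² = 3710
Sxx = Σx² − (Σx)²/n = 445 − 337.5 = 107.5
Sxy = Σxy − (Σx)(Σy)/n = 1275 − 975 = 300
Syy = Σy² − (Σy)²/n = 3710 − 2816.666667 = 893.333333
r = Sxy/√(Sxx·Syy) = 300/√(96033.333333) = 300/309.892454 = 0.968078

0.9681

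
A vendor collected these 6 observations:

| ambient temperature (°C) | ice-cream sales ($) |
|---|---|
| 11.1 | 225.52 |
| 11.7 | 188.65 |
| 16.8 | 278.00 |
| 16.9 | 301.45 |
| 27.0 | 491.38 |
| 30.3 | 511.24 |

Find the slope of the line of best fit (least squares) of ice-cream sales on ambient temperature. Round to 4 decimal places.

16.9635

n = 6, Σx = 113.8, Σy = 1996.24, Σxy = 43233.214, Σx² = 2475.04
Sxx = Σx² − (Σx)²/n = 2475.04 − 2158.406667 = 316.633333
Sxy = Σxy − (Σx)(Σy)/n = 43233.214 − 37862.018667 = 5371.195333
b = Sxy/Sxx = 5371.195333/316.633333 = 16.963455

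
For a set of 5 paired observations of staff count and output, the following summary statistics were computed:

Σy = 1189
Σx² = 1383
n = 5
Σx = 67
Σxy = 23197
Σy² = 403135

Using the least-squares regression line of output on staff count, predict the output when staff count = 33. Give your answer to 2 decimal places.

Sxx = Σx² − (Σx)²/n = 1383 − 897.8 = 485.2
Sxy = Σxy − (Σx)(Σy)/n = 23197 − 15932.6 = 7264.4
b = Sxy/Sxx = 7264.4/485.2 = 14.971970
a = ȳ − b·x̄ = 237.8 − 14.971970·13.4 = 37.175598
ŷ(33) = a + b·33 = 37.175598 + 14.971970·33 = 531.250618

531.25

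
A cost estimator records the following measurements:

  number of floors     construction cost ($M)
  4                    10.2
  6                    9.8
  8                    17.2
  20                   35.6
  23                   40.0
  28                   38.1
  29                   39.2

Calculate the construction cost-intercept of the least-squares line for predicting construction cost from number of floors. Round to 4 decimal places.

5.6602

n = 7, Σx = 118, Σy = 190.1, Σxy = 4072.8, Σx² = 2670
Sxx = Σx² − (Σx)²/n = 2670 − 1989.142857 = 680.857143
Sxy = Σxy − (Σx)(Σy)/n = 4072.8 − 3204.542857 = 868.257143
b = Sxy/Sxx = 868.257143/680.857143 = 1.275241
a = ȳ − b·x̄ = 27.157143 − 1.275241·16.857143 = 5.660218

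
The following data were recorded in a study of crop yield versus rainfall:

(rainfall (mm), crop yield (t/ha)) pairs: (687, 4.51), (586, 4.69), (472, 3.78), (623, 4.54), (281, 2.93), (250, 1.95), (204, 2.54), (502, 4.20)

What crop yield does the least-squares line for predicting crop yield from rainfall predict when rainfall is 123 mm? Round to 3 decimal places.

n = 8, Σx = 3605, Σy = 29.14, Σxy = 14396.68, Σx² = 1861359
Sxx = Σx² − (Σx)²/n = 1861359 − 1624503.125 = 236855.875
Sxy = Σxy − (Σx)(Σy)/n = 14396.68 − 13131.2125 = 1265.4675
b = Sxy/Sxx = 1265.4675/236855.875 = 0.005343
a = ȳ − b·x̄ = 3.6425 − 0.005343·450.625 = 1.234912
ŷ(123) = a + b·123 = 1.234912 + 0.005343·123 = 1.892074

1.892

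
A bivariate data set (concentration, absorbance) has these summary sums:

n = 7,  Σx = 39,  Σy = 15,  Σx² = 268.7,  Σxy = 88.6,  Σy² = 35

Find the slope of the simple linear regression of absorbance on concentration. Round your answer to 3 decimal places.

Sxx = Σx² − (Σx)²/n = 268.7 − 217.285714 = 51.414286
Sxy = Σxy − (Σx)(Σy)/n = 88.6 − 83.571429 = 5.028571
b = Sxy/Sxx = 5.028571/51.414286 = 0.097805

0.098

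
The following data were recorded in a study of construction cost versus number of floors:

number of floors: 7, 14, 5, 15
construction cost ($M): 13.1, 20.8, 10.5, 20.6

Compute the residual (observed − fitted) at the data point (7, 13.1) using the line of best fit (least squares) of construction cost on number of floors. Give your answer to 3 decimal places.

n = 4, Σx = 41, Σy = 65, Σxy = 744.4, Σx² = 495
Sxx = Σx² − (Σx)²/n = 495 − 420.25 = 74.75
Sxy = Σxy − (Σx)(Σy)/n = 744.4 − 666.25 = 78.15
b = Sxy/Sxx = 78.15/74.75 = 1.045485
a = ȳ − b·x̄ = 16.25 − 1.045485·10.25 = 5.533779
ŷ(7) = 5.533779 + 1.045485·7 = 12.852174
residual = y − ŷ = 13.1 − 12.852174 = 0.247826

0.248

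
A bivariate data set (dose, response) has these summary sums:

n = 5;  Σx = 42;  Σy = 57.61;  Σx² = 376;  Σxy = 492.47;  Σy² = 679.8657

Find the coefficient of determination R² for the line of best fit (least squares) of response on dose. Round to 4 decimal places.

0.1957

Sxx = Σx² − (Σx)²/n = 376 − 352.8 = 23.2
Sxy = Σxy − (Σx)(Σy)/n = 492.47 − 483.924 = 8.546
Syy = Σy² − (Σy)²/n = 679.8657 − 663.78242 = 16.08328
R² = Sxy²/(Sxx·Syy) = (8.546)²/(23.2·16.08328) = 0.195733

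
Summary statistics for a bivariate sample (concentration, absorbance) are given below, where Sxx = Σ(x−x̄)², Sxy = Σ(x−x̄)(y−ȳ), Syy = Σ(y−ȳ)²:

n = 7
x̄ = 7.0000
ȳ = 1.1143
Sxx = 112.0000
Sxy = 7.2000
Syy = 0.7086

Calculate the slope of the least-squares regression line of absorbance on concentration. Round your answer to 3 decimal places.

0.064

b = Sxy/Sxx = 7.2/112 = 0.064286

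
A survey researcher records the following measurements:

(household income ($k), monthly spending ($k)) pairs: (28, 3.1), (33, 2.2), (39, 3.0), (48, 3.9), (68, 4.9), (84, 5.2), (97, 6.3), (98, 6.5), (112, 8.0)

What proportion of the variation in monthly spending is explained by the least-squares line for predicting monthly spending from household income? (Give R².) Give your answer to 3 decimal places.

n = 9, Σx = 607, Σy = 43.1, Σxy = 3377.7, Σx² = 48935, Σy² = 235.65
Sxx = Σx² − (Σx)²/n = 48935 − 40938.777778 = 7996.222222
Sxy = Σxy − (Σx)(Σy)/n = 3377.7 − 2906.855556 = 470.844444
Syy = Σy² − (Σy)²/n = 235.65 − 206.401111 = 29.248889
R² = Sxy²/(Sxx·Syy) = (470.844444)²/(7996.222222·29.248889) = 0.947896

0.948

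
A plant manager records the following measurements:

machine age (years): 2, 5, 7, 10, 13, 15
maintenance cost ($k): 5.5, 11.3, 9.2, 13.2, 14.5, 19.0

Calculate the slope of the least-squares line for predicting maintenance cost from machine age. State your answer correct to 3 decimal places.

0.885

n = 6, Σx = 52, Σy = 72.7, Σxy = 737.4, Σx² = 572
Sxx = Σx² − (Σx)²/n = 572 − 450.666667 = 121.333333
Sxy = Σxy − (Σx)(Σy)/n = 737.4 − 630.066667 = 107.333333
b = Sxy/Sxx = 107.333333/121.333333 = 0.884615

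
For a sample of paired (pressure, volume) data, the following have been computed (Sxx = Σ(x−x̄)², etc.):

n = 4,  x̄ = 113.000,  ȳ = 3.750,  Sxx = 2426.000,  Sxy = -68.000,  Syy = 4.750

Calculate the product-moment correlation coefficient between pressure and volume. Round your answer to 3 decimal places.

-0.633

r = Sxy/√(Sxx·Syy) = -68/√(11523.5) = -68/107.347566 = -0.633456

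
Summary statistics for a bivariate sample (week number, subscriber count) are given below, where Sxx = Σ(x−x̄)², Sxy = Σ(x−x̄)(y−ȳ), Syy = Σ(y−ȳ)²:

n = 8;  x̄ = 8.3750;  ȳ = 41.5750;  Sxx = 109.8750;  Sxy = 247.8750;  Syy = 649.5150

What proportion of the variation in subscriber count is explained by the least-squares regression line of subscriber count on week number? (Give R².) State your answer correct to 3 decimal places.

0.861

R² = Sxy²/(Sxx·Syy) = (247.875)²/(109.875·649.515) = 0.860949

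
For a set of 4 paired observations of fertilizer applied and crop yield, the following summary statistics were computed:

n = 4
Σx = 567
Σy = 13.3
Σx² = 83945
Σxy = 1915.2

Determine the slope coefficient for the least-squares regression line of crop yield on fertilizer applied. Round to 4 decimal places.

Sxx = Σx² − (Σx)²/n = 83945 − 80372.25 = 3572.75
Sxy = Σxy − (Σx)(Σy)/n = 1915.2 − 1885.275 = 29.925
b = Sxy/Sxx = 29.925/3572.75 = 0.008376

0.0084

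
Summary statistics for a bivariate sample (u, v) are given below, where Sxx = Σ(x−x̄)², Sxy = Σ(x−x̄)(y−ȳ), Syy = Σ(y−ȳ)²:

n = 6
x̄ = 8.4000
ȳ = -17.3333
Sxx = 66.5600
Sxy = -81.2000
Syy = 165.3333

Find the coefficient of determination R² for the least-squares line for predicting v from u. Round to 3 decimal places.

R² = Sxy²/(Sxx·Syy) = (-81.2)²/(66.56·165.3333) = 0.599154

0.599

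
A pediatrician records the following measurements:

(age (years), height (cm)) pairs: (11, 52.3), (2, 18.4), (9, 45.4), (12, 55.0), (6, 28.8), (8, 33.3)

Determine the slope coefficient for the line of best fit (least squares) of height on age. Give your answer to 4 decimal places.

3.8530

n = 6, Σx = 48, Σy = 233.2, Σxy = 2119.9, Σx² = 450
Sxx = Σx² − (Σx)²/n = 450 − 384 = 66
Sxy = Σxy − (Σx)(Σy)/n = 2119.9 − 1865.6 = 254.3
b = Sxy/Sxx = 254.3/66 = 3.853030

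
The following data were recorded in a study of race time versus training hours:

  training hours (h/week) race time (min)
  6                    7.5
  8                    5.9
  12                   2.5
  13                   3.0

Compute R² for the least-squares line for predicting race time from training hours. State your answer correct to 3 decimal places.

0.956

n = 4, Σx = 39, Σy = 18.9, Σxy = 161.2, Σx² = 413, Σy² = 106.31
Sxx = Σx² − (Σx)²/n = 413 − 380.25 = 32.75
Sxy = Σxy − (Σx)(Σy)/n = 161.2 − 184.275 = -23.075
Syy = Σy² − (Σy)²/n = 106.31 − 89.3025 = 17.0075
R² = Sxy²/(Sxx·Syy) = (-23.075)²/(32.75·17.0075) = 0.955942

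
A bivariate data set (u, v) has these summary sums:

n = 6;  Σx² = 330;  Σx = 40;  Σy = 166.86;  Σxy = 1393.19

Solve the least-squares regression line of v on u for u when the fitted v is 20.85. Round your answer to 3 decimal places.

Sxx = Σx² − (Σx)²/n = 330 − 266.666667 = 63.333333
Sxy = Σxy − (Σx)(Σy)/n = 1393.19 − 1112.4 = 280.79
b = Sxy/Sxx = 280.79/63.333333 = 4.433526
a = ȳ − b·x̄ = 27.81 − 4.433526·6.666667 = -1.746842
Set a + b·x = 20.85: x = (20.85 − (-1.746842)) / 4.433526 = 5.096810

5.097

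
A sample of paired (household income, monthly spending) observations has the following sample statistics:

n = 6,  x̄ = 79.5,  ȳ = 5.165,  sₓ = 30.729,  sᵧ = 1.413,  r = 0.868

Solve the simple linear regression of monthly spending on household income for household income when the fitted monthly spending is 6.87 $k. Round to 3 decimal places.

b = r · sᵧ/sₓ = 0.868 · 1.413/30.729 = 0.039913
a = ȳ − b·x̄ = 5.165 − 0.039913·79.5 = 1.991923
Set a + b·x = 6.87: x = (6.87 − 1.991923) / 0.039913 = 122.218001

122.218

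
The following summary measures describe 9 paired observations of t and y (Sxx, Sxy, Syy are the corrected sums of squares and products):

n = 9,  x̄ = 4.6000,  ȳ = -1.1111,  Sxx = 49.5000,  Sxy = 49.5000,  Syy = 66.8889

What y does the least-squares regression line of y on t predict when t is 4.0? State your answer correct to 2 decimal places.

-1.71

b = Sxy/Sxx = 49.5/49.5 = 1
a = ȳ − b·x̄ = -1.1111 − 1·4.6 = -5.7111
ŷ(4.0) = a + b·4.0 = -5.7111 + 1·4 = -1.7111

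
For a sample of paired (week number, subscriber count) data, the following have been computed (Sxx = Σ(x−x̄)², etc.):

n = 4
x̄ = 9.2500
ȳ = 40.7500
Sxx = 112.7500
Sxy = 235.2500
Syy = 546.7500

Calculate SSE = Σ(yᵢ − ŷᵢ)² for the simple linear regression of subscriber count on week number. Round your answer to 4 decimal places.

b = Sxy/Sxx = 235.25/112.75 = 2.086475
SSE = Syy − b·Sxy = 546.75 − 2.086475·235.25 = 55.906874

55.9069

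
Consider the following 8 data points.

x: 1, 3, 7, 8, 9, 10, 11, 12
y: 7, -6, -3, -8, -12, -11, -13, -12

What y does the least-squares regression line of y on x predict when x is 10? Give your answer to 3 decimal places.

n = 8, Σx = 61, Σy = -58, Σxy = -601, Σx² = 569
Sxx = Σx² − (Σx)²/n = 569 − 465.125 = 103.875
Sxy = Σxy − (Σx)(Σy)/n = -601 − (-442.25) = -158.75
b = Sxy/Sxx = -158.75/103.875 = -1.528279
a = ȳ − b·x̄ = -7.25 − (-1.528279)·7.625 = 4.403129
ŷ(10) = a + b·10 = 4.403129 + (-1.528279)·10 = -10.879663

-10.880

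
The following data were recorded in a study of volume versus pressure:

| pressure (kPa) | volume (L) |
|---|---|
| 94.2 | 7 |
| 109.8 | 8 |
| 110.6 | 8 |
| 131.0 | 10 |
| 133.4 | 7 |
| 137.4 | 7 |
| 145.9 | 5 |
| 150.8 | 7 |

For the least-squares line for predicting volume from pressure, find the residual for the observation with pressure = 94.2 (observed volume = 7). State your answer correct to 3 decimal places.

n = 8, Σx = 1013.1, Σy = 59, Σxy = 7413.3, Σx² = 131024.81
Sxx = Σx² − (Σx)²/n = 131024.81 − 128296.45125 = 2728.35875
Sxy = Σxy − (Σx)(Σy)/n = 7413.3 − 7471.6125 = -58.3125
b = Sxy/Sxx = -58.3125/2728.35875 = -0.021373
a = ȳ − b·x̄ = 7.375 − (-0.021373)·126.6375 = 10.081590
ŷ(94.2) = 10.081590 + (-0.021373)·94.2 = 8.068278
residual = y − ŷ = 7 − 8.068278 = -1.068278

-1.068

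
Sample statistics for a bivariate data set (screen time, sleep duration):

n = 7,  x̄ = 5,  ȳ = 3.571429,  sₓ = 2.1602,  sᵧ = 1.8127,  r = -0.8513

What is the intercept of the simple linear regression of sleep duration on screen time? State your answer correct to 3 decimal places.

b = r · sᵧ/sₓ = -0.8513 · 1.8127/2.1602 = -0.714356
a = ȳ − b·x̄ = 3.571429 − (-0.714356)·5 = 7.143208

7.143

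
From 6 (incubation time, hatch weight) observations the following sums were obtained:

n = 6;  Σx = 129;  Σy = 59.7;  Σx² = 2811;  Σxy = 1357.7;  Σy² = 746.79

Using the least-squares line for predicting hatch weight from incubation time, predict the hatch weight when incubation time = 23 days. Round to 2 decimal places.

12.92

Sxx = Σx² − (Σx)²/n = 2811 − 2773.5 = 37.5
Sxy = Σxy − (Σx)(Σy)/n = 1357.7 − 1283.55 = 74.15
b = Sxy/Sxx = 74.15/37.5 = 1.977333
a = ȳ − b·x̄ = 9.95 − 1.977333·21.5 = -32.562667
ŷ(23) = a + b·23 = -32.562667 + 1.977333·23 = 12.916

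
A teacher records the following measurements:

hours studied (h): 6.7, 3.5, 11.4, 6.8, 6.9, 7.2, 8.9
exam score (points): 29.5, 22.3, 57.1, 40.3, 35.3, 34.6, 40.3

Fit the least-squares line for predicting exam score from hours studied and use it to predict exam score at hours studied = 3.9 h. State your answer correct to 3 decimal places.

22.390

n = 7, Σx = 51.4, Σy = 259.4, Σxy = 2052.04, Σx² = 412
Sxx = Σx² − (Σx)²/n = 412 − 377.422857 = 34.577143
Sxy = Σxy − (Σx)(Σy)/n = 2052.04 − 1904.737143 = 147.302857
b = Sxy/Sxx = 147.302857/34.577143 = 4.260122
a = ȳ − b·x̄ = 37.057143 − 4.260122·7.342857 = 5.775673
ŷ(3.9) = a + b·3.9 = 5.775673 + 4.260122·3.9 = 22.390150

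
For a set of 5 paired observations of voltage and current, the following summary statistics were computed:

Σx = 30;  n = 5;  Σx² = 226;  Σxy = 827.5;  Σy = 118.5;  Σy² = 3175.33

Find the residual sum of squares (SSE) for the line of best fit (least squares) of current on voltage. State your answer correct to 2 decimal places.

71.83

Sxx = Σx² − (Σx)²/n = 226 − 180 = 46
Sxy = Σxy − (Σx)(Σy)/n = 827.5 − 711 = 116.5
Syy = Σy² − (Σy)²/n = 3175.33 − 2808.45 = 366.88
b = Sxy/Sxx = 116.5/46 = 2.532609
SSE = Syy − b·Sxy = 366.88 − 2.532609·116.5 = 71.831087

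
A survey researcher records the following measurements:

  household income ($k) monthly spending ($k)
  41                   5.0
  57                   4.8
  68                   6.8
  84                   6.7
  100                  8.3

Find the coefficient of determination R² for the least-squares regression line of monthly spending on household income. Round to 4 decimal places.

n = 5, Σx = 350, Σy = 31.6, Σxy = 2333.8, Σx² = 26610, Σy² = 208.06
Sxx = Σx² − (Σx)²/n = 26610 − 24500 = 2110
Sxy = Σxy − (Σx)(Σy)/n = 2333.8 − 2212 = 121.8
Syy = Σy² − (Σy)²/n = 208.06 − 199.712 = 8.348
R² = Sxy²/(Sxx·Syy) = (121.8)²/(2110·8.348) = 0.842228

0.8422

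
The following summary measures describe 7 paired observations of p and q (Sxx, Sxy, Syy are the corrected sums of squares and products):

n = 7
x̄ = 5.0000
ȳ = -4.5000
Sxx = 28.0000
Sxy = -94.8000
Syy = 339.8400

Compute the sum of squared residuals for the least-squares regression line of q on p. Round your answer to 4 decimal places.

18.8743

b = Sxy/Sxx = -94.8/28 = -3.385714
SSE = Syy − b·Sxy = 339.84 − (-3.385714)·(-94.8) = 18.874286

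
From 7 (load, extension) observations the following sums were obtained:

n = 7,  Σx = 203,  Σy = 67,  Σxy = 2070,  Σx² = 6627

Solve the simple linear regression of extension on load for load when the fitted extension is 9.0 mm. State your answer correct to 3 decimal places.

25.670

Sxx = Σx² − (Σx)²/n = 6627 − 5887 = 740
Sxy = Σxy − (Σx)(Σy)/n = 2070 − 1943 = 127
b = Sxy/Sxx = 127/740 = 0.171622
a = ȳ − b·x̄ = 9.571429 − 0.171622·29 = 4.594402
Set a + b·x = 9.0: x = (9.0 − 4.594402) / 0.171622 = 25.670416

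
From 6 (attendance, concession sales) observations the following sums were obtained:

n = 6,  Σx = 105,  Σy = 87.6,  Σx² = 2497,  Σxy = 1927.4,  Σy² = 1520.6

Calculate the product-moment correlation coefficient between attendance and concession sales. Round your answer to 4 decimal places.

0.9880

Sxx = Σx² − (Σx)²/n = 2497 − 1837.5 = 659.5
Sxy = Σxy − (Σx)(Σy)/n = 1927.4 − 1533 = 394.4
Syy = Σy² − (Σy)²/n = 1520.6 − 1278.96 = 241.64
r = Sxy/√(Sxx·Syy) = 394.4/√(159361.58) = 394.4/399.201177 = 0.987973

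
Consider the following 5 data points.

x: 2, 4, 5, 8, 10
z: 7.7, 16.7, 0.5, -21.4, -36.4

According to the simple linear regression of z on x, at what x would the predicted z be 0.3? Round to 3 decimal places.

n = 5, Σx = 29, Σy = -32.9, Σxy = -450.5, Σx² = 209
Sxx = Σx² − (Σx)²/n = 209 − 168.2 = 40.8
Sxy = Σxy − (Σx)(Σy)/n = -450.5 − (-190.82) = -259.68
b = Sxy/Sxx = -259.68/40.8 = -6.364706
a = ȳ − b·x̄ = -6.58 − (-6.364706)·5.8 = 30.335294
Set a + b·x = 0.3: x = (0.3 − 30.335294) / (-6.364706) = 4.719039

4.719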